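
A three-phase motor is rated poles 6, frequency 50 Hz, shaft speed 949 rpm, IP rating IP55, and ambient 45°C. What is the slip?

5.10 %

n_s = 120f/p = 120×50/6 = 1000 rpm
s = (n_s − n)/n_s = (1000 − 949)/1000 = 0.0510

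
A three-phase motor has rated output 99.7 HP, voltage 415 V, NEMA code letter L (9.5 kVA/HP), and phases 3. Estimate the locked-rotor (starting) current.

1320 A

S_LR = 9.5 × 99.7 = 947.15 kVA
I_LR = S_LR/(√3·V_L) = 947150/(1.732×415) = 1320 A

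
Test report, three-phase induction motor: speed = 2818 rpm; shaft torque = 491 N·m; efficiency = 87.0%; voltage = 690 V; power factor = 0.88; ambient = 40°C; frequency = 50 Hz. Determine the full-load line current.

158 A

ω = 2π×2818/60 = 295.1 rad/s; P_out = τω = 491 × 295.1 = 144894 W
P_in = P_out / η = 144894 / 0.870 = 166545 W
I_L = P_in / (√3·V_L·cosφ) = 166545 / (1.732 × 690 × 0.88) = 158 A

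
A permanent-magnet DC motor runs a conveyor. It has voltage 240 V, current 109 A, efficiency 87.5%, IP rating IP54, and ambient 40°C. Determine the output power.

22.9 kW

P_in = V·I = 240 × 109 = 26160 W
P_out = η·P_in = 0.875 × 26160 = 22890 W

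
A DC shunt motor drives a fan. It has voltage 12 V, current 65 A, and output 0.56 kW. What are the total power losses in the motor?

P_in = V·I = 12×65 = 780 W
P_out = 560 W
Losses = P_in − P_out = 780 − 560 = 220 W

220 W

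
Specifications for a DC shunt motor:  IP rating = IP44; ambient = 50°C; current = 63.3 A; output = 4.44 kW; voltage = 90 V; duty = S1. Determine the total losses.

1260 W

P_in = V·I = 90×63.3 = 5697 W
P_out = 4440 W
Losses = P_in − P_out = 5697 − 4440 = 1257 W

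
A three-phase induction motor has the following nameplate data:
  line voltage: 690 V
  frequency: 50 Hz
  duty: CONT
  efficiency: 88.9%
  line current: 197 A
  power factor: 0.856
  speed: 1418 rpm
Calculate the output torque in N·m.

P_in = √3·V·I·cosφ = 1.732 × 690 × 197 × 0.856 = 201529 W
P_out = η·P_in = 0.889 × 201529 = 179159 W
n = 1418 rpm
ω = 2π×1418/60 = 148.5 rad/s
τ = P_out/ω = 179159/148.5 = 1210 N·m

1210 N·m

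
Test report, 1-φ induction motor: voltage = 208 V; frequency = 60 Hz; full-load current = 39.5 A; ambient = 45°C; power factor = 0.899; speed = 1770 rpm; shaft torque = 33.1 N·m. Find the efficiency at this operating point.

83.1 %

ω = 2π × 1770/60 = 185.4 rad/s; P_out = τω = 33.1 × 185.4 = 6137 W
P_in = V·I·cosφ = 208 × 39.5 × 0.899 = 7386 W
η = P_out / P_in = 6137 / 7386 = 0.831 = 83.1%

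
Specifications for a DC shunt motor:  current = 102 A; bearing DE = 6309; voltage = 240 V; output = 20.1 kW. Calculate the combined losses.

4380 W

P_in = V·I = 240×102 = 24480 W
P_out = 20100 W
Losses = P_in − P_out = 24480 − 20100 = 4380 W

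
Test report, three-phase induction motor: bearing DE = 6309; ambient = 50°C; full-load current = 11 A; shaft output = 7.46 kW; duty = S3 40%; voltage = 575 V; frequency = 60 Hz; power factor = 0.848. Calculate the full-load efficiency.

80.3 %

P_out = 7.46 kW = 7460 W
P_in = √3·V_L·I_L·cosφ = 1.732 × 575 × 11 × 0.848 = 9290 W
η = P_out / P_in = 7460 / 9290 = 0.803 = 80.3%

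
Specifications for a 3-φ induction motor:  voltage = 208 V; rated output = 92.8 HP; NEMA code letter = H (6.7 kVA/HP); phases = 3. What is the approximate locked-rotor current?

S_LR = 6.7 × 92.8 = 621.76 kVA
I_LR = S_LR/(√3·V_L) = 621760/(1.732×208) = 1730 A

1730 A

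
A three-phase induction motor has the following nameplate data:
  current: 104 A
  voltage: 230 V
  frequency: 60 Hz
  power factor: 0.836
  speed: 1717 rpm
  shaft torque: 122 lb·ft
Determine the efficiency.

τ = 122 lb·ft × 1.356 = 165.4 N·m
ω = 2π × 1717/60 = 179.8 rad/s; P_out = τω = 165.4 × 179.8 = 29739 W
P_in = √3·V_L·I_L·cosφ = 1.732 × 230 × 104 × 0.836 = 34635 W
η = P_out / P_in = 29739 / 34635 = 0.859 = 85.9%

85.9 %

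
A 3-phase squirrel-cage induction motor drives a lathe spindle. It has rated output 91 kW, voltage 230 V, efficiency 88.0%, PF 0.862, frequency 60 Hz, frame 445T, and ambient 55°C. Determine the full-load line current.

P_out = 91 kW = 91000 W
P_in = P_out / η = 91000 / 0.880 = 103409 W
I_L = P_in / (√3·V_L·cosφ) = 103409 / (1.732 × 230 × 0.862) = 301 A

301 A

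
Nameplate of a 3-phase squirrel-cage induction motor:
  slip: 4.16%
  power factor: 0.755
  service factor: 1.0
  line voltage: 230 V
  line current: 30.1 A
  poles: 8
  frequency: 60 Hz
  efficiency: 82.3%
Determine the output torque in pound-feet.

P_in = √3·V·I·cosφ = 1.732 × 230 × 30.1 × 0.755 = 9053 W
P_out = η·P_in = 0.823 × 9053 = 7451 W
n_s = 120×60/8 = 900 rpm; n = 900×(1−0.0416) = 863 rpm
ω = 2π×863/60 = 90.37 rad/s
τ = P_out/ω = 7451/90.37 = 82.45 N·m
In lb·ft: 82.45/1.356 = 60.8 lb·ft

60.8 lb·ft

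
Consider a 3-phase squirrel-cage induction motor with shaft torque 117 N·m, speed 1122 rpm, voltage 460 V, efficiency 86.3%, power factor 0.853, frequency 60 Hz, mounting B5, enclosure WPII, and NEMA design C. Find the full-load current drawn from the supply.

ω = 2π×1122/60 = 117.5 rad/s; P_out = τω = 117 × 117.5 = 13748 W
P_in = P_out / η = 13748 / 0.863 = 15930 W
I_L = P_in / (√3·V_L·cosφ) = 15930 / (1.732 × 460 × 0.853) = 23.4 A

23.4 A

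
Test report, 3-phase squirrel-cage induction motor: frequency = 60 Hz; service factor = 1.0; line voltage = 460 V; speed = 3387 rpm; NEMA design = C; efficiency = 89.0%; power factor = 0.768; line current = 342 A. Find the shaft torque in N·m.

P_in = √3·V·I·cosφ = 1.732 × 460 × 342 × 0.768 = 209263 W
P_out = η·P_in = 0.89 × 209263 = 186244 W
n = 3387 rpm
ω = 2π×3387/60 = 354.7 rad/s
τ = P_out/ω = 186244/354.7 = 525 N·m

525 N·m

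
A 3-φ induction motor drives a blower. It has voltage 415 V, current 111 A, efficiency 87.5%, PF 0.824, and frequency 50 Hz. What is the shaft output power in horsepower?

77.1 HP

P_in = √3·V·I·cosφ = 1.732 × 415 × 111 × 0.824 = 65742 W
P_out = η·P_in = 0.875 × 65742 = 57524 W
= 57524/746 = 77.1 HP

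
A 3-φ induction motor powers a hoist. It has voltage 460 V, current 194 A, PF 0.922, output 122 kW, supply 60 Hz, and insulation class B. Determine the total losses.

P_in = √3·V·I·cosφ = 1.732×460×194×0.922 = 142508 W
P_out = 122000 W
Losses = P_in − P_out = 142508 − 122000 = 20508 W

20500 W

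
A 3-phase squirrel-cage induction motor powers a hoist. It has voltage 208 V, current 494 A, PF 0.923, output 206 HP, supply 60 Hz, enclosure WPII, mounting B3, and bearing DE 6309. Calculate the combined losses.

10.6 kW

P_in = √3·V·I·cosφ = 1.732×208×494×0.923 = 164263 W
P_out = 206×746 = 153676 W
Losses = P_in − P_out = 164263 − 153676 = 10587 W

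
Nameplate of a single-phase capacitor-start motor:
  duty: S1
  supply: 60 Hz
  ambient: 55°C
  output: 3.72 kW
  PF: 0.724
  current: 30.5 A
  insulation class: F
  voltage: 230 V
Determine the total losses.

P_in = V·I·cosφ = 230×30.5×0.724 = 5079 W
P_out = 3720 W
Losses = P_in − P_out = 5079 − 3720 = 1359 W

1.36 kW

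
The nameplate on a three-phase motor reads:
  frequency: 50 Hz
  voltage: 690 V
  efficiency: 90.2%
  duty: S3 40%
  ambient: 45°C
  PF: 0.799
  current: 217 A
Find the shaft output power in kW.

P_in = √3·V·I·cosφ = 1.732 × 690 × 217 × 0.799 = 207207 W
P_out = η·P_in = 0.902 × 207207 = 186901 W

187 kW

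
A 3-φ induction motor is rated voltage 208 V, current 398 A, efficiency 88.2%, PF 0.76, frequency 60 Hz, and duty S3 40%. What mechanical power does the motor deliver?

P_in = √3·V·I·cosφ = 1.732 × 208 × 398 × 0.76 = 108970 W
P_out = η·P_in = 0.882 × 108970 = 96112 W

96.1 kW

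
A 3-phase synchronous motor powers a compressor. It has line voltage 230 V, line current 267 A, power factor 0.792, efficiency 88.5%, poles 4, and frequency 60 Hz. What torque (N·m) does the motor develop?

P_in = √3·V·I·cosφ = 1.732 × 230 × 267 × 0.792 = 84239 W
P_out = η·P_in = 0.885 × 84239 = 74552 W
n = n_s = 120×60/4 = 1800 rpm (synchronous)
ω = 2π×1800/60 = 188.5 rad/s
τ = P_out/ω = 74552/188.5 = 396 N·m

396 N·m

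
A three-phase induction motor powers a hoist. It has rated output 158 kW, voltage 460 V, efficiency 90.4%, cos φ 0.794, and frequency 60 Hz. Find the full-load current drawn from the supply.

P_out = 158 kW = 158000 W
P_in = P_out / η = 158000 / 0.904 = 174779 W
I_L = P_in / (√3·V_L·cosφ) = 174779 / (1.732 × 460 × 0.794) = 276 A

276 A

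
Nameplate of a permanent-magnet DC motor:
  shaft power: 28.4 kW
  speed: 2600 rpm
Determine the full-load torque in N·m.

104 N·m

ω = 2π × 2600/60 = 272.3 rad/s
τ = P/ω = 28400/272.3 = 104 N·m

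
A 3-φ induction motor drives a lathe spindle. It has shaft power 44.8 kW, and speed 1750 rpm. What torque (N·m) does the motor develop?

244 N·m

ω = 2π × 1750/60 = 183.3 rad/s
τ = P/ω = 44800/183.3 = 244 N·m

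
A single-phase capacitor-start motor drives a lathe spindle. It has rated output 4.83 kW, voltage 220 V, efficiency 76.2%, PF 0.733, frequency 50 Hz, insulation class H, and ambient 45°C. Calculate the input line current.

39.3 A

P_out = 4.83 kW = 4830 W
P_in = P_out / η = 4830 / 0.762 = 6339 W
I = P_in / (V·cosφ) = 6339 / (220 × 0.733) = 39.3 A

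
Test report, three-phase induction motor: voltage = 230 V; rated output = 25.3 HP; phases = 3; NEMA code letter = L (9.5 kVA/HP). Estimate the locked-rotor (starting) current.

S_LR = 9.5 × 25.3 = 240.35 kVA
I_LR = S_LR/(√3·V_L) = 240350/(1.732×230) = 603 A

603 A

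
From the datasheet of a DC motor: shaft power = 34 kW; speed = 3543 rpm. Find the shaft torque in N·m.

91.6 N·m

ω = 2π × 3543/60 = 371 rad/s
τ = P/ω = 34000/371 = 91.6 N·m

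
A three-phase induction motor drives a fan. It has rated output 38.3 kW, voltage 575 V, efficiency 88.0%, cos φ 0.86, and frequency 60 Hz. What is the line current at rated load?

50.8 A

P_out = 38.3 kW = 38300 W
P_in = P_out / η = 38300 / 0.880 = 43523 W
I_L = P_in / (√3·V_L·cosφ) = 43523 / (1.732 × 575 × 0.86) = 50.8 A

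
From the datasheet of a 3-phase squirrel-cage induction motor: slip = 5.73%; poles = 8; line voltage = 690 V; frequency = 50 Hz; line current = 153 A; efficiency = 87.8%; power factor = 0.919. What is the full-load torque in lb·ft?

P_in = √3·V·I·cosφ = 1.732 × 690 × 153 × 0.919 = 168037 W
P_out = η·P_in = 0.878 × 168037 = 147536 W
n_s = 120×50/8 = 750 rpm; n = 750×(1−0.0573) = 707 rpm
ω = 2π×707/60 = 74.04 rad/s
τ = P_out/ω = 147536/74.04 = 1993 N·m
In lb·ft: 1993/1.356 = 1470 lb·ft

1470 lb·ft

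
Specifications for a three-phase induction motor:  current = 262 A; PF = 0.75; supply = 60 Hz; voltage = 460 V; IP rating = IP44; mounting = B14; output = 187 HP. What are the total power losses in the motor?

17.1 kW

P_in = √3·V·I·cosφ = 1.732×460×262×0.75 = 156555 W
P_out = 187×746 = 139502 W
Losses = P_in − P_out = 156555 − 139502 = 17053 W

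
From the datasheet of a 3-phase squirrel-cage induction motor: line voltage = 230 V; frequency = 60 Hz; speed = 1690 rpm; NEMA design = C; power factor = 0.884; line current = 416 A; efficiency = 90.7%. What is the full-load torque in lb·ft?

P_in = √3·V·I·cosφ = 1.732 × 230 × 416 × 0.884 = 146494 W
P_out = η·P_in = 0.907 × 146494 = 132870 W
n = 1690 rpm
ω = 2π×1690/60 = 177 rad/s
τ = P_out/ω = 132870/177 = 750.7 N·m
In lb·ft: 750.7/1.356 = 554 lb·ft

554 lb·ft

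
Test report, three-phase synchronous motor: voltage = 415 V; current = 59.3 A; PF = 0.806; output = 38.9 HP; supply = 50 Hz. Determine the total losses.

5.34 kW

P_in = √3·V·I·cosφ = 1.732×415×59.3×0.806 = 34355 W
P_out = 38.9×746 = 29019 W
Losses = P_in − P_out = 34355 − 29019 = 5336 W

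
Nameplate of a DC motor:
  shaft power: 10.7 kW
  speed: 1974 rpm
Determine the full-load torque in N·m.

51.8 N·m

ω = 2π × 1974/60 = 206.7 rad/s
τ = P/ω = 10700/206.7 = 51.8 N·m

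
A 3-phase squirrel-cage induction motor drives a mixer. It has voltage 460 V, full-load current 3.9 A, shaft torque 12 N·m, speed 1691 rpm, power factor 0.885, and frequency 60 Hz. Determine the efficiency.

ω = 2π × 1691/60 = 177.1 rad/s; P_out = τω = 12 × 177.1 = 2125 W
P_in = √3·V_L·I_L·cosφ = 1.732 × 460 × 3.9 × 0.885 = 2750 W
η = P_out / P_in = 2125 / 2750 = 0.773 = 77.3%

77.3 %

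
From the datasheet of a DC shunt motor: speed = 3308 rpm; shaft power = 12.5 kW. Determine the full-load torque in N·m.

36.1 N·m

ω = 2π × 3308/60 = 346.4 rad/s
τ = P/ω = 12500/346.4 = 36.1 N·m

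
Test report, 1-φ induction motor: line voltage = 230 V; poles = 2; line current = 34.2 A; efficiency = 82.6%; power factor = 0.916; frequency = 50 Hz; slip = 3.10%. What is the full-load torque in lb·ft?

14.4 lb·ft

P_in = V·I·cosφ = 230 × 34.2 × 0.916 = 7205 W
P_out = η·P_in = 0.826 × 7205 = 5951 W
n_s = 120×50/2 = 3000 rpm; n = 3000×(1−0.031) = 2907 rpm
ω = 2π×2907/60 = 304.4 rad/s
τ = P_out/ω = 5951/304.4 = 19.55 N·m
In lb·ft: 19.55/1.356 = 14.4 lb·ft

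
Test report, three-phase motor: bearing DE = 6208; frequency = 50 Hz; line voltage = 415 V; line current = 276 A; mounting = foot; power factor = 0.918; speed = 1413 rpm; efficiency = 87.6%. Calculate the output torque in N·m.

P_in = √3·V·I·cosφ = 1.732 × 415 × 276 × 0.918 = 182116 W
P_out = η·P_in = 0.876 × 182116 = 159534 W
n = 1413 rpm
ω = 2π×1413/60 = 148 rad/s
τ = P_out/ω = 159534/148 = 1080 N·m

1080 N·m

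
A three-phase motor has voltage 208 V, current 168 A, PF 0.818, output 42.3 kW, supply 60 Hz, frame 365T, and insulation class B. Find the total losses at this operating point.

7210 W

P_in = √3·V·I·cosφ = 1.732×208×168×0.818 = 49508 W
P_out = 42300 W
Losses = P_in − P_out = 49508 − 42300 = 7208 W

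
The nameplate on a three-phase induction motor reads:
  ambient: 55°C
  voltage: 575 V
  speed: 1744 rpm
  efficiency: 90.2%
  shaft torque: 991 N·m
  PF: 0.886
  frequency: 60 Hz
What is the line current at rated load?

227 A

ω = 2π×1744/60 = 182.6 rad/s; P_out = τω = 991 × 182.6 = 180957 W
P_in = P_out / η = 180957 / 0.902 = 200618 W
I_L = P_in / (√3·V_L·cosφ) = 200618 / (1.732 × 575 × 0.886) = 227 A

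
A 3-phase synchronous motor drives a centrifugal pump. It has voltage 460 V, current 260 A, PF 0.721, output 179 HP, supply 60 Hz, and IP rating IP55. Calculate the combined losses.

15.8 kW

P_in = √3·V·I·cosφ = 1.732×460×260×0.721 = 149353 W
P_out = 179×746 = 133534 W
Losses = P_in − P_out = 149353 − 133534 = 15819 W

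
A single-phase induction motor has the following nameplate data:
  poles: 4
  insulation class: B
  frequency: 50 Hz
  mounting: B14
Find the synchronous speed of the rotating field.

1500 rpm

n_s = 120f/p = 120×50/4 = 1500 rpm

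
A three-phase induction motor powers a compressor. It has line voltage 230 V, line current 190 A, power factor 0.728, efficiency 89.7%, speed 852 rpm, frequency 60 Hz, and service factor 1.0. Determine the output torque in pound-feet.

P_in = √3·V·I·cosφ = 1.732 × 230 × 190 × 0.728 = 55101 W
P_out = η·P_in = 0.897 × 55101 = 49426 W
n = 852 rpm
ω = 2π×852/60 = 89.22 rad/s
τ = P_out/ω = 49426/89.22 = 554 N·m
In lb·ft: 554/1.356 = 409 lb·ft

409 lb·ft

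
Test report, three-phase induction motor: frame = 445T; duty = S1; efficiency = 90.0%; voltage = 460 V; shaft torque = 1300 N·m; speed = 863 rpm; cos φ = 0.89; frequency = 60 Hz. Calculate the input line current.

ω = 2π×863/60 = 90.37 rad/s; P_out = τω = 1300 × 90.37 = 117481 W
P_in = P_out / η = 117481 / 0.900 = 130534 W
I_L = P_in / (√3·V_L·cosφ) = 130534 / (1.732 × 460 × 0.89) = 184 A

184 A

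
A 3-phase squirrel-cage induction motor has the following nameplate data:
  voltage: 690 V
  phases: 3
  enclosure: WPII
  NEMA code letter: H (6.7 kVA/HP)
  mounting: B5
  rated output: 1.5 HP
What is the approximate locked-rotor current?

S_LR = 6.7 × 1.5 = 10.05 kVA
I_LR = S_LR/(√3·V_L) = 10050/(1.732×690) = 8.41 A

8.41 A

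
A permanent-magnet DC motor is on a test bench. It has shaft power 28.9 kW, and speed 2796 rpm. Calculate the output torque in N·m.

ω = 2π × 2796/60 = 292.8 rad/s
τ = P/ω = 28900/292.8 = 98.7 N·m

98.7 N·m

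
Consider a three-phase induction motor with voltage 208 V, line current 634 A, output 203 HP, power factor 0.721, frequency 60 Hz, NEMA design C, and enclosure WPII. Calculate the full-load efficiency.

92.0 %

P_out = 203 × 746 = 151438 W
P_in = √3·V_L·I_L·cosφ = 1.732 × 208 × 634 × 0.721 = 164678 W
η = P_out / P_in = 151438 / 164678 = 0.920 = 92.0%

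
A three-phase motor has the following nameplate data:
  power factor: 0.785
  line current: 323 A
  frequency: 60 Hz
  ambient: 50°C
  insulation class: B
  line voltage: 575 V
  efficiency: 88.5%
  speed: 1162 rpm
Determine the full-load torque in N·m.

P_in = √3·V·I·cosφ = 1.732 × 575 × 323 × 0.785 = 252515 W
P_out = η·P_in = 0.885 × 252515 = 223476 W
n = 1162 rpm
ω = 2π×1162/60 = 121.7 rad/s
τ = P_out/ω = 223476/121.7 = 1840 N·m

1840 N·m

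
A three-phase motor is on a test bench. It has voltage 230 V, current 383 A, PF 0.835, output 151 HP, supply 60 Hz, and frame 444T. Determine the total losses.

P_in = √3·V·I·cosφ = 1.732×230×383×0.835 = 127398 W
P_out = 151×746 = 112646 W
Losses = P_in − P_out = 127398 − 112646 = 14752 W

14.8 kW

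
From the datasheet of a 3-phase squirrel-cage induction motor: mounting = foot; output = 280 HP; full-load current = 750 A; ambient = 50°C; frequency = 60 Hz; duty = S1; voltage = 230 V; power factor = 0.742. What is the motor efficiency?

94.2 %

P_out = 280 × 746 = 208880 W
P_in = √3·V_L·I_L·cosφ = 1.732 × 230 × 750 × 0.742 = 221687 W
η = P_out / P_in = 208880 / 221687 = 0.942 = 94.2%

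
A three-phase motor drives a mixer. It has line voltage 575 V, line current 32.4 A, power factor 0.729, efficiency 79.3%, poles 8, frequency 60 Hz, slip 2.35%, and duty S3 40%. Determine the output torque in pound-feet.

149 lb·ft

P_in = √3·V·I·cosφ = 1.732 × 575 × 32.4 × 0.729 = 23523 W
P_out = η·P_in = 0.793 × 23523 = 18654 W
n_s = 120×60/8 = 900 rpm; n = 900×(1−0.0235) = 879 rpm
ω = 2π×879/60 = 92.05 rad/s
τ = P_out/ω = 18654/92.05 = 202.7 N·m
In lb·ft: 202.7/1.356 = 149 lb·ft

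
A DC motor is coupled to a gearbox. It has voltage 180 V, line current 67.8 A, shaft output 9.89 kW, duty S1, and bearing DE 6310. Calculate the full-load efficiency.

81.0 %

P_out = 9.89 kW = 9890 W
P_in = V·I = 180 × 67.8 = 12204 W
η = P_out / P_in = 9890 / 12204 = 0.810 = 81.0%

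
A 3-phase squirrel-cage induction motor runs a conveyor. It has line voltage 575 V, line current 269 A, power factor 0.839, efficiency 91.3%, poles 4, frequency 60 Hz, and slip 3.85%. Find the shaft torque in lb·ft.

P_in = √3·V·I·cosφ = 1.732 × 575 × 269 × 0.839 = 224766 W
P_out = η·P_in = 0.913 × 224766 = 205211 W
n_s = 120×60/4 = 1800 rpm; n = 1800×(1−0.0385) = 1731 rpm
ω = 2π×1731/60 = 181.3 rad/s
τ = P_out/ω = 205211/181.3 = 1132 N·m
In lb·ft: 1132/1.356 = 835 lb·ft

835 lb·ft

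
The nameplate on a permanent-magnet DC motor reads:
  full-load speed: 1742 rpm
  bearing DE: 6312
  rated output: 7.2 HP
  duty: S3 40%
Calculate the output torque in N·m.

29.4 N·m

P_out = 7.2 × 746 = 5371 W
ω = 2π × 1742/60 = 182.4 rad/s
τ = P_out/ω = 5371/182.4 = 29.4 N·m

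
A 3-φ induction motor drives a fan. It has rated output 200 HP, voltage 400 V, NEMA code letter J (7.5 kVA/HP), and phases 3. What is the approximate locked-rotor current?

2170 A

S_LR = 7.5 × 200 = 1500 kVA
I_LR = S_LR/(√3·V_L) = 1500000/(1.732×400) = 2170 A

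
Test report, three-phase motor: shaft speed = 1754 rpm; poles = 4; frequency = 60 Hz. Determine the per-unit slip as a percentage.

2.56 %

n_s = 120f/p = 120×60/4 = 1800 rpm
s = (n_s − n)/n_s = (1800 − 1754)/1800 = 0.0256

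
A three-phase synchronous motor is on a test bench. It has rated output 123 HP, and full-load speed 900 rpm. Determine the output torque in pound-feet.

P_out = 123 × 746 = 91758 W
ω = 2π × 900/60 = 94.25 rad/s
τ = P_out/ω = 91758/94.25 = 973.6 N·m
In lb·ft: 973.6/1.356 = 718 lb·ft

718 lb·ft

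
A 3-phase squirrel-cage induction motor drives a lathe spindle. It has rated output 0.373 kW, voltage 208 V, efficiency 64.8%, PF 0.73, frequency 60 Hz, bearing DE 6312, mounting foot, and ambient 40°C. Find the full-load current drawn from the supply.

2.19 A

P_out = 0.373 kW = 373 W
P_in = P_out / η = 373 / 0.648 = 576 W
I_L = P_in / (√3·V_L·cosφ) = 576 / (1.732 × 208 × 0.73) = 2.19 A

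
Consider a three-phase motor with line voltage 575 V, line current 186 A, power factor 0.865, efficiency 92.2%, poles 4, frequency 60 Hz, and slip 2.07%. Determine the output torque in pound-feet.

590 lb·ft

P_in = √3·V·I·cosφ = 1.732 × 575 × 186 × 0.865 = 160230 W
P_out = η·P_in = 0.922 × 160230 = 147732 W
n_s = 120×60/4 = 1800 rpm; n = 1800×(1−0.0207) = 1763 rpm
ω = 2π×1763/60 = 184.6 rad/s
τ = P_out/ω = 147732/184.6 = 800.3 N·m
In lb·ft: 800.3/1.356 = 590 lb·ft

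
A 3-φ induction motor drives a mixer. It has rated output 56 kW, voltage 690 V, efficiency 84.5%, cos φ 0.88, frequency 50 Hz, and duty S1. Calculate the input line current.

63 A

P_out = 56 kW = 56000 W
P_in = P_out / η = 56000 / 0.845 = 66272 W
I_L = P_in / (√3·V_L·cosφ) = 66272 / (1.732 × 690 × 0.88) = 63 A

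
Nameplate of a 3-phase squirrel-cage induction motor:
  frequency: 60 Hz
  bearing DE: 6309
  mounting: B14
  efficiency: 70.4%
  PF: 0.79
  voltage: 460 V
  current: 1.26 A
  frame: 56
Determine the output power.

0.558 kW

P_in = √3·V·I·cosφ = 1.732 × 460 × 1.26 × 0.79 = 793 W
P_out = η·P_in = 0.704 × 793 = 558 W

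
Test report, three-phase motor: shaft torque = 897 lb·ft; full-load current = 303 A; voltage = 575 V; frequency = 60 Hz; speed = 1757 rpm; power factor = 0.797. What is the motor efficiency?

τ = 897 lb·ft × 1.356 = 1216 N·m
ω = 2π × 1757/60 = 184 rad/s; P_out = τω = 1216 × 184 = 223744 W
P_in = √3·V_L·I_L·cosφ = 1.732 × 575 × 303 × 0.797 = 240501 W
η = P_out / P_in = 223744 / 240501 = 0.930 = 93.0%

93.0 %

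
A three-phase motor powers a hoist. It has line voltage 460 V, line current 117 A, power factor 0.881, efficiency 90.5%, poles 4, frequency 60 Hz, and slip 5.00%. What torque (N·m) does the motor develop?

415 N·m

P_in = √3·V·I·cosφ = 1.732 × 460 × 117 × 0.881 = 82124 W
P_out = η·P_in = 0.905 × 82124 = 74322 W
n_s = 120×60/4 = 1800 rpm; n = 1800×(1−0.05) = 1710 rpm
ω = 2π×1710/60 = 179.1 rad/s
τ = P_out/ω = 74322/179.1 = 415 N·m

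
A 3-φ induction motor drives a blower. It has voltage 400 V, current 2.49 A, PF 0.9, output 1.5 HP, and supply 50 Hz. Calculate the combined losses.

P_in = √3·V·I·cosφ = 1.732×400×2.49×0.9 = 1553 W
P_out = 1.5×746 = 1119 W
Losses = P_in − P_out = 1553 − 1119 = 434 W

434 W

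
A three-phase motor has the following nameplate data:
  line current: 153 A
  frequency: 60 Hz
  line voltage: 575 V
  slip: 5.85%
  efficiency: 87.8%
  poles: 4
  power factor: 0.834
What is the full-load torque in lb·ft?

464 lb·ft

P_in = √3·V·I·cosφ = 1.732 × 575 × 153 × 0.834 = 127079 W
P_out = η·P_in = 0.878 × 127079 = 111575 W
n_s = 120×60/4 = 1800 rpm; n = 1800×(1−0.0585) = 1695 rpm
ω = 2π×1695/60 = 177.5 rad/s
τ = P_out/ω = 111575/177.5 = 628.6 N·m
In lb·ft: 628.6/1.356 = 464 lb·ft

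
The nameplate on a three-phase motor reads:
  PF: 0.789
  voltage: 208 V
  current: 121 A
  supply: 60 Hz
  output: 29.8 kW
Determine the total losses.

4590 W

P_in = √3·V·I·cosφ = 1.732×208×121×0.789 = 34393 W
P_out = 29800 W
Losses = P_in − P_out = 34393 − 29800 = 4593 W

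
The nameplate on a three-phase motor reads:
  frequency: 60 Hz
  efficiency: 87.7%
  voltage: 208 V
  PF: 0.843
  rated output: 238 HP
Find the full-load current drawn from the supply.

P_out = 238 × 746 = 177548 W
P_in = P_out / η = 177548 / 0.877 = 202449 W
I_L = P_in / (√3·V_L·cosφ) = 202449 / (1.732 × 208 × 0.843) = 667 A

667 A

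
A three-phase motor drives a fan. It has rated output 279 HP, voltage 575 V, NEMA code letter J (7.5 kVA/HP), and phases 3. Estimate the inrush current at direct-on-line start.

2100 A

S_LR = 7.5 × 279 = 2092.5 kVA
I_LR = S_LR/(√3·V_L) = 2092500/(1.732×575) = 2100 A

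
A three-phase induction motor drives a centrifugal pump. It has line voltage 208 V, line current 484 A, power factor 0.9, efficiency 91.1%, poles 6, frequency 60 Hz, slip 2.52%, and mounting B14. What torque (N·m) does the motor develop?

P_in = √3·V·I·cosφ = 1.732 × 208 × 484 × 0.9 = 156928 W
P_out = η·P_in = 0.911 × 156928 = 142961 W
n_s = 120×60/6 = 1200 rpm; n = 1200×(1−0.0252) = 1170 rpm
ω = 2π×1170/60 = 122.5 rad/s
τ = P_out/ω = 142961/122.5 = 1170 N·m

1170 N·m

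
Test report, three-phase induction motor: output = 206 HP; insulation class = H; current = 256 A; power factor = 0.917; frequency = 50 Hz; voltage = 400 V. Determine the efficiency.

94.5 %

P_out = 206 × 746 = 153676 W
P_in = √3·V_L·I_L·cosφ = 1.732 × 400 × 256 × 0.917 = 162636 W
η = P_out / P_in = 153676 / 162636 = 0.945 = 94.5%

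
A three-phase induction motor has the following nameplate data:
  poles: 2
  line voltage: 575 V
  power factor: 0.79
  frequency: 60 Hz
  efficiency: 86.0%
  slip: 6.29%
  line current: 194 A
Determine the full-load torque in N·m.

P_in = √3·V·I·cosφ = 1.732 × 575 × 194 × 0.79 = 152632 W
P_out = η·P_in = 0.86 × 152632 = 131264 W
n_s = 120×60/2 = 3600 rpm; n = 3600×(1−0.0629) = 3374 rpm
ω = 2π×3374/60 = 353.3 rad/s
τ = P_out/ω = 131264/353.3 = 372 N·m

372 N·m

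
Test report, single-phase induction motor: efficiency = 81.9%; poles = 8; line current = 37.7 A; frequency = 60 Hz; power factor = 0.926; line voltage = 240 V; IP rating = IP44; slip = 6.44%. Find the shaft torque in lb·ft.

57.4 lb·ft

P_in = V·I·cosφ = 240 × 37.7 × 0.926 = 8378 W
P_out = η·P_in = 0.819 × 8378 = 6862 W
n_s = 120×60/8 = 900 rpm; n = 900×(1−0.0644) = 842 rpm
ω = 2π×842/60 = 88.17 rad/s
τ = P_out/ω = 6862/88.17 = 77.83 N·m
In lb·ft: 77.83/1.356 = 57.4 lb·ft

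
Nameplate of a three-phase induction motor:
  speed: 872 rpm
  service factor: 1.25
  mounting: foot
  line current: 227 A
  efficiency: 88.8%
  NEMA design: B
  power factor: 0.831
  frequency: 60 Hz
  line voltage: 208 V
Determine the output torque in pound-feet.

487 lb·ft

P_in = √3·V·I·cosφ = 1.732 × 208 × 227 × 0.831 = 67958 W
P_out = η·P_in = 0.888 × 67958 = 60347 W
n = 872 rpm
ω = 2π×872/60 = 91.32 rad/s
τ = P_out/ω = 60347/91.32 = 660.8 N·m
In lb·ft: 660.8/1.356 = 487 lb·ft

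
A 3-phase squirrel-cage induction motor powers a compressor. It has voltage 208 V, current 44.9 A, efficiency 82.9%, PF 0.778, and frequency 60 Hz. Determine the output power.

P_in = √3·V·I·cosφ = 1.732 × 208 × 44.9 × 0.778 = 12585 W
P_out = η·P_in = 0.829 × 12585 = 10433 W

10.4 kW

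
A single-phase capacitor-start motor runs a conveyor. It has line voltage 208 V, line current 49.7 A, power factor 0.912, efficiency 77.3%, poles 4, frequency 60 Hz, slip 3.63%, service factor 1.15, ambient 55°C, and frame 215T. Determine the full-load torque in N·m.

40.1 N·m

P_in = V·I·cosφ = 208 × 49.7 × 0.912 = 9428 W
P_out = η·P_in = 0.773 × 9428 = 7288 W
n_s = 120×60/4 = 1800 rpm; n = 1800×(1−0.0363) = 1735 rpm
ω = 2π×1735/60 = 181.7 rad/s
τ = P_out/ω = 7288/181.7 = 40.1 N·m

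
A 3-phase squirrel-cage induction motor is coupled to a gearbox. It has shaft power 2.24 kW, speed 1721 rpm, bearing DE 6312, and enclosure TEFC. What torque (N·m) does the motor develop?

ω = 2π × 1721/60 = 180.2 rad/s
τ = P/ω = 2240/180.2 = 12.4 N·m

12.4 N·m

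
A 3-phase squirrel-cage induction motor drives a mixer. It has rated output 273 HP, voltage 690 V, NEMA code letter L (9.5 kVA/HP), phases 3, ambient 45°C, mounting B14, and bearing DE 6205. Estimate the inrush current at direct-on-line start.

S_LR = 9.5 × 273 = 2593.5 kVA
I_LR = S_LR/(√3·V_L) = 2593500/(1.732×690) = 2170 A

2170 A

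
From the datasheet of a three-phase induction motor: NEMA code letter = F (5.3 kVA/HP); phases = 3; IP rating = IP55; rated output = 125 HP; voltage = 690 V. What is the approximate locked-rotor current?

554 A

S_LR = 5.3 × 125 = 662.5 kVA
I_LR = S_LR/(√3·V_L) = 662500/(1.732×690) = 554 A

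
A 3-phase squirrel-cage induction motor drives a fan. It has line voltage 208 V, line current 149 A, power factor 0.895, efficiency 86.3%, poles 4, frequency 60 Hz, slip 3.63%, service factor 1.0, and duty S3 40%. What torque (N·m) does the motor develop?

P_in = √3·V·I·cosφ = 1.732 × 208 × 149 × 0.895 = 48042 W
P_out = η·P_in = 0.863 × 48042 = 41460 W
n_s = 120×60/4 = 1800 rpm; n = 1800×(1−0.0363) = 1735 rpm
ω = 2π×1735/60 = 181.7 rad/s
τ = P_out/ω = 41460/181.7 = 228 N·m

228 N·m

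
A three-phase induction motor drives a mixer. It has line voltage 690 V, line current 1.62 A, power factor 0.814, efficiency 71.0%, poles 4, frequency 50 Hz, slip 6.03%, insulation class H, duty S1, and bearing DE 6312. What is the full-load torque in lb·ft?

P_in = √3·V·I·cosφ = 1.732 × 690 × 1.62 × 0.814 = 1576 W
P_out = η·P_in = 0.71 × 1576 = 1119 W
n_s = 120×50/4 = 1500 rpm; n = 1500×(1−0.0603) = 1410 rpm
ω = 2π×1410/60 = 147.7 rad/s
τ = P_out/ω = 1119/147.7 = 7.576 N·m
In lb·ft: 7.576/1.356 = 5.59 lb·ft

5.59 lb·ft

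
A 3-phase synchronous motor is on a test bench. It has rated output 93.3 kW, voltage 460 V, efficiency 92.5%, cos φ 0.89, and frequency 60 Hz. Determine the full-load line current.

P_out = 93.3 kW = 93300 W
P_in = P_out / η = 93300 / 0.925 = 100865 W
I_L = P_in / (√3·V_L·cosφ) = 100865 / (1.732 × 460 × 0.89) = 142 A

142 A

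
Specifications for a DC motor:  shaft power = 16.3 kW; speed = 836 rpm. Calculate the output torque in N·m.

ω = 2π × 836/60 = 87.55 rad/s
τ = P/ω = 16300/87.55 = 186 N·m

186 N·m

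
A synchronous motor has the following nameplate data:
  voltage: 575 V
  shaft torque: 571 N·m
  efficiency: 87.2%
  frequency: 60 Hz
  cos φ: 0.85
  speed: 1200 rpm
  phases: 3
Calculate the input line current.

97.2 A

ω = 2π×1200/60 = 125.7 rad/s; P_out = τω = 571 × 125.7 = 71775 W
P_in = P_out / η = 71775 / 0.872 = 82311 W
I_L = P_in / (√3·V_L·cosφ) = 82311 / (1.732 × 575 × 0.85) = 97.2 A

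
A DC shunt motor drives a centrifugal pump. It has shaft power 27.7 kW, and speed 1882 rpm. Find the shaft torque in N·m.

141 N·m

ω = 2π × 1882/60 = 197.1 rad/s
τ = P/ω = 27700/197.1 = 141 N·m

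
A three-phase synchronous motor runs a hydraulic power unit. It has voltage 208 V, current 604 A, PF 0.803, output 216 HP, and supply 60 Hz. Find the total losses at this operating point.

13600 W

P_in = √3·V·I·cosφ = 1.732×208×604×0.803 = 174728 W
P_out = 216×746 = 161136 W
Losses = P_in − P_out = 174728 − 161136 = 13592 W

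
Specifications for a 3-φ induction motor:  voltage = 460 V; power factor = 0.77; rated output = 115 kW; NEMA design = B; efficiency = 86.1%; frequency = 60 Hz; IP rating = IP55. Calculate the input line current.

P_out = 115 kW = 115000 W
P_in = P_out / η = 115000 / 0.861 = 133566 W
I_L = P_in / (√3·V_L·cosφ) = 133566 / (1.732 × 460 × 0.77) = 218 A

218 A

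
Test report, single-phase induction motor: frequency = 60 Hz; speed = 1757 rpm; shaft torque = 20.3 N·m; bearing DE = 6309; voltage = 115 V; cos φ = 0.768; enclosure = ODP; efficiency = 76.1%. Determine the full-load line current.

55.6 A

ω = 2π×1757/60 = 184 rad/s; P_out = τω = 20.3 × 184 = 3735 W
P_in = P_out / η = 3735 / 0.761 = 4908 W
I = P_in / (V·cosφ) = 4908 / (115 × 0.768) = 55.6 A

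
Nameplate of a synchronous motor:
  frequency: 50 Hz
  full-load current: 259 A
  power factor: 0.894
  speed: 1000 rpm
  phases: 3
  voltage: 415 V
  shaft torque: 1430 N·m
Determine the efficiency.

90.0 %

ω = 2π × 1000/60 = 104.7 rad/s; P_out = τω = 1430 × 104.7 = 149721 W
P_in = √3·V_L·I_L·cosφ = 1.732 × 415 × 259 × 0.894 = 166431 W
η = P_out / P_in = 149721 / 166431 = 0.900 = 90.0%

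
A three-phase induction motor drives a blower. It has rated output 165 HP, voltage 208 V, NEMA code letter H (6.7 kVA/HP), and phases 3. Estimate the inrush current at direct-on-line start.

S_LR = 6.7 × 165 = 1105.5 kVA
I_LR = S_LR/(√3·V_L) = 1105500/(1.732×208) = 3070 A

3070 A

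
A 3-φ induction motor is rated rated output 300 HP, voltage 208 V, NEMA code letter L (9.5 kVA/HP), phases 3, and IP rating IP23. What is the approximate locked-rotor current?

S_LR = 9.5 × 300 = 2850 kVA
I_LR = S_LR/(√3·V_L) = 2850000/(1.732×208) = 7910 A

7910 A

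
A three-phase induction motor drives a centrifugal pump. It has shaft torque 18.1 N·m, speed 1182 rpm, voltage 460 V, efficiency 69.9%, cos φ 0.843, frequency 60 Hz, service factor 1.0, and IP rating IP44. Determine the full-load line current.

ω = 2π×1182/60 = 123.8 rad/s; P_out = τω = 18.1 × 123.8 = 2241 W
P_in = P_out / η = 2241 / 0.699 = 3206 W
I_L = P_in / (√3·V_L·cosφ) = 3206 / (1.732 × 460 × 0.843) = 4.77 A

4.77 A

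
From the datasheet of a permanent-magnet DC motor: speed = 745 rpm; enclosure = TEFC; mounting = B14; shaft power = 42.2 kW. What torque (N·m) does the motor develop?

541 N·m

ω = 2π × 745/60 = 78.02 rad/s
τ = P/ω = 42200/78.02 = 541 N·m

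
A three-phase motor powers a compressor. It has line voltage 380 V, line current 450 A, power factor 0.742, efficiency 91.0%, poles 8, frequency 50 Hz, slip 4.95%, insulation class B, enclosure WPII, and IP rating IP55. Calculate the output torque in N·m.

P_in = √3·V·I·cosφ = 1.732 × 380 × 450 × 0.742 = 219760 W
P_out = η·P_in = 0.91 × 219760 = 199982 W
n_s = 120×50/8 = 750 rpm; n = 750×(1−0.0495) = 713 rpm
ω = 2π×713/60 = 74.67 rad/s
τ = P_out/ω = 199982/74.67 = 2680 N·m

2680 N·m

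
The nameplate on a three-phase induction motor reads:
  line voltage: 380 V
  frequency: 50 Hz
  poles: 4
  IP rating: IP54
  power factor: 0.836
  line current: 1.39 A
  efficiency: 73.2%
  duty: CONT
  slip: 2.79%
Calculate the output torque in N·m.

3.67 N·m

P_in = √3·V·I·cosφ = 1.732 × 380 × 1.39 × 0.836 = 765 W
P_out = η·P_in = 0.732 × 765 = 560 W
n_s = 120×50/4 = 1500 rpm; n = 1500×(1−0.0279) = 1458 rpm
ω = 2π×1458/60 = 152.7 rad/s
τ = P_out/ω = 560/152.7 = 3.67 N·m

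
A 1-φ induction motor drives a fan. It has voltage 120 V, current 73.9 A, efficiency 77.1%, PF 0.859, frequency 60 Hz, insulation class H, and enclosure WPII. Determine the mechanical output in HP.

7.87 HP

P_in = V·I·cosφ = 120 × 73.9 × 0.859 = 7618 W
P_out = η·P_in = 0.771 × 7618 = 5873 W
= 5873/746 = 7.87 HP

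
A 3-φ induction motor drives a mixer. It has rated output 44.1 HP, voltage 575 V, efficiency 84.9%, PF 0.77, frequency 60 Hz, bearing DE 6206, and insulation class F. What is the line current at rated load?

50.5 A

P_out = 44.1 × 746 = 32899 W
P_in = P_out / η = 32899 / 0.849 = 38750 W
I_L = P_in / (√3·V_L·cosφ) = 38750 / (1.732 × 575 × 0.77) = 50.5 A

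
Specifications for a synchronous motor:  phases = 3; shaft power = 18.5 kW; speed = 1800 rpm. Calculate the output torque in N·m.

ω = 2π × 1800/60 = 188.5 rad/s
τ = P/ω = 18500/188.5 = 98.1 N·m

98.1 N·m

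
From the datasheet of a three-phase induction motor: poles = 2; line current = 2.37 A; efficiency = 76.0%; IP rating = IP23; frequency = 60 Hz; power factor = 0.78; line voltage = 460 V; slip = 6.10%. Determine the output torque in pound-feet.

P_in = √3·V·I·cosφ = 1.732 × 460 × 2.37 × 0.78 = 1473 W
P_out = η·P_in = 0.76 × 1473 = 1119 W
n_s = 120×60/2 = 3600 rpm; n = 3600×(1−0.061) = 3380 rpm
ω = 2π×3380/60 = 354 rad/s
τ = P_out/ω = 1119/354 = 3.161 N·m
In lb·ft: 3.161/1.356 = 2.33 lb·ft

2.33 lb·ft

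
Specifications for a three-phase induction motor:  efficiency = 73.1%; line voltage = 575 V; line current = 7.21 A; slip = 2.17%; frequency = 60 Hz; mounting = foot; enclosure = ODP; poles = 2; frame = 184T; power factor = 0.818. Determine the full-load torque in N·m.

P_in = √3·V·I·cosφ = 1.732 × 575 × 7.21 × 0.818 = 5874 W
P_out = η·P_in = 0.731 × 5874 = 4294 W
n_s = 120×60/2 = 3600 rpm; n = 3600×(1−0.0217) = 3522 rpm
ω = 2π×3522/60 = 368.8 rad/s
τ = P_out/ω = 4294/368.8 = 11.6 N·m

11.6 N·m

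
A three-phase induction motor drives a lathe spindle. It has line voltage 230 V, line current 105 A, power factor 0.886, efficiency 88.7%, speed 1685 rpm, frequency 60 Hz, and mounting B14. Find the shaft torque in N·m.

186 N·m

P_in = √3·V·I·cosφ = 1.732 × 230 × 105 × 0.886 = 37059 W
P_out = η·P_in = 0.887 × 37059 = 32871 W
n = 1685 rpm
ω = 2π×1685/60 = 176.5 rad/s
τ = P_out/ω = 32871/176.5 = 186 N·m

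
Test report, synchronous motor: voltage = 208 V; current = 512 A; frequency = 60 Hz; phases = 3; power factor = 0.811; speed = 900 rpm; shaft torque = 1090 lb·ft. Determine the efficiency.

93.1 %

τ = 1090 lb·ft × 1.356 = 1478 N·m
ω = 2π × 900/60 = 94.25 rad/s; P_out = τω = 1478 × 94.25 = 139302 W
P_in = √3·V_L·I_L·cosφ = 1.732 × 208 × 512 × 0.811 = 149590 W
η = P_out / P_in = 139302 / 149590 = 0.931 = 93.1%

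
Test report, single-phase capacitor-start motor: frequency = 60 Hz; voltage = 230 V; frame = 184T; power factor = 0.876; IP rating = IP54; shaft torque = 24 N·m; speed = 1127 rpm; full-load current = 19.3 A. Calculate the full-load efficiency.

ω = 2π × 1127/60 = 118 rad/s; P_out = τω = 24 × 118 = 2832 W
P_in = V·I·cosφ = 230 × 19.3 × 0.876 = 3889 W
η = P_out / P_in = 2832 / 3889 = 0.728 = 72.8%

72.8 %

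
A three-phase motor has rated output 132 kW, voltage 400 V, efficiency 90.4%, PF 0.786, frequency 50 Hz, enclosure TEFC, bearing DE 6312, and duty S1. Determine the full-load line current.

P_out = 132 kW = 132000 W
P_in = P_out / η = 132000 / 0.904 = 146018 W
I_L = P_in / (√3·V_L·cosφ) = 146018 / (1.732 × 400 × 0.786) = 268 A

268 A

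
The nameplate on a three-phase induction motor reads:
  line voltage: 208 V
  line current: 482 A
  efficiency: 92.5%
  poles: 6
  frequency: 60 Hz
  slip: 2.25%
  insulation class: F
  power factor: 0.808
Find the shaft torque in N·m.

1060 N·m

P_in = √3·V·I·cosφ = 1.732 × 208 × 482 × 0.808 = 140304 W
P_out = η·P_in = 0.925 × 140304 = 129781 W
n_s = 120×60/6 = 1200 rpm; n = 1200×(1−0.0225) = 1173 rpm
ω = 2π×1173/60 = 122.8 rad/s
τ = P_out/ω = 129781/122.8 = 1060 N·m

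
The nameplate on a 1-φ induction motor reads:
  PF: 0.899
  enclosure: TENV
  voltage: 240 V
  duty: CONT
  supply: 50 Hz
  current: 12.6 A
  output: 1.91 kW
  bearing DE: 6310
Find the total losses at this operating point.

809 W

P_in = V·I·cosφ = 240×12.6×0.899 = 2719 W
P_out = 1910 W
Losses = P_in − P_out = 2719 − 1910 = 809 W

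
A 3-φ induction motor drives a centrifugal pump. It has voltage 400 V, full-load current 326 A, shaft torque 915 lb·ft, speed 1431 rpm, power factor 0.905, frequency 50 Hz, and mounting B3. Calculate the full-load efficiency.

91.0 %

τ = 915 lb·ft × 1.356 = 1241 N·m
ω = 2π × 1431/60 = 149.9 rad/s; P_out = τω = 1241 × 149.9 = 186026 W
P_in = √3·V_L·I_L·cosφ = 1.732 × 400 × 326 × 0.905 = 204397 W
η = P_out / P_in = 186026 / 204397 = 0.910 = 91.0%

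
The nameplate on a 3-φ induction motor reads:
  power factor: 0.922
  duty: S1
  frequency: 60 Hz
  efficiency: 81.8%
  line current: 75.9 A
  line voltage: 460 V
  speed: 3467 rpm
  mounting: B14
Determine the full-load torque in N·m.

P_in = √3·V·I·cosφ = 1.732 × 460 × 75.9 × 0.922 = 55754 W
P_out = η·P_in = 0.818 × 55754 = 45607 W
n = 3467 rpm
ω = 2π×3467/60 = 363.1 rad/s
τ = P_out/ω = 45607/363.1 = 126 N·m

126 N·m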